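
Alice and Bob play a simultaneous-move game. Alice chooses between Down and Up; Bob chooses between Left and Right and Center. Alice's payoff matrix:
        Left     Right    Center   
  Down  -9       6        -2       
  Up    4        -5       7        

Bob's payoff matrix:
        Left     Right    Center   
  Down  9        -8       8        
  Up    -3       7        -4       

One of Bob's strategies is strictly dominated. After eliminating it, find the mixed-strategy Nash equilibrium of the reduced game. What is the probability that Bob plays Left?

Bob's strategy Center is strictly dominated by Left: 9 > 8 and -3 > -4. Eliminate Center.
Bob's mix must leave Alice indifferent between Down and Up.
  Alice's expected payoff from Down: q·(-9) + (1−q)·6 = -15q + 6
  Alice's expected payoff from Up: q·4 + (1−q)·(-5) = 9q - 5
  -15q + 6 = 9q - 5  ⇒  -24q = -11  ⇒  q = 11/24.

q = 11/24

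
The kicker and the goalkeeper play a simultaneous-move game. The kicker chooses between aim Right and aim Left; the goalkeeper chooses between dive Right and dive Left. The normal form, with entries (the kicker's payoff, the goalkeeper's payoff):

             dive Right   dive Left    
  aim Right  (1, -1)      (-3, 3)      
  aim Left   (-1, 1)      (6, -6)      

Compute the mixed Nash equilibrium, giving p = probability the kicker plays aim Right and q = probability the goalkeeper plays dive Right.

The kicker's mix must leave the goalkeeper indifferent between dive Right and dive Left.
  the goalkeeper's expected payoff from dive Right: p·(-1) + (1−p)·1 = -2p + 1
  the goalkeeper's expected payoff from dive Left: p·3 + (1−p)·(-6) = 9p - 6
  -2p + 1 = 9p - 6  ⇒  -11p = -7  ⇒  p = 7/11.
The goalkeeper's mix must leave the kicker indifferent between aim Right and aim Left.
  the kicker's payoff from aim Right: q·1 + (1−q)·(-3) = 4q - 3
  the kicker's payoff from aim Left: q·(-1) + (1−q)·6 = -7q + 6
  4q - 3 = -7q + 6  ⇒  11q = 9  ⇒  q = 9/11.

p = 7/11, q = 9/11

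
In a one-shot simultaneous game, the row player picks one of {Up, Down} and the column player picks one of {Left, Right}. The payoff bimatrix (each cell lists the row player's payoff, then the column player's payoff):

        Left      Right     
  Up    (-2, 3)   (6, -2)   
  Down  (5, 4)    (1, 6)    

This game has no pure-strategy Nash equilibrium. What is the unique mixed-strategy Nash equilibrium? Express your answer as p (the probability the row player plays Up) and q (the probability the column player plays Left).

In a mixed equilibrium the column player is indifferent between Left and Right; this condition fixes p.
  the column player's payoff from Left: p·3 + (1−p)·4 = -p + 4
  the column player's payoff from Right: p·(-2) + (1−p)·6 = -8p + 6
  -p + 4 = -8p + 6  ⇒  7p = 2  ⇒  p = 2/7.
The column player's mix must leave the row player indifferent between Up and Down.
  the row player's payoff from Up: q·(-2) + (1−q)·6 = -8q + 6
  the row player's payoff from Down: q·5 + (1−q)·1 = 4q + 1
  -8q + 6 = 4q + 1  ⇒  -12q = -5  ⇒  q = 5/12.

p = 2/7, q = 5/12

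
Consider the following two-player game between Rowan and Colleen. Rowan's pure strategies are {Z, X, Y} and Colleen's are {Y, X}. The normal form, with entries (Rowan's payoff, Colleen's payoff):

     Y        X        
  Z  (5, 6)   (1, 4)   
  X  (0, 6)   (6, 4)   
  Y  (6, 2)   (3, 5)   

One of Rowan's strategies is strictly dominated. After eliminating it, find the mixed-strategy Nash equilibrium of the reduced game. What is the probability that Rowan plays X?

p = 3/5

Rowan's strategy Z is strictly dominated by Y: 6 > 5 and 3 > 1. Eliminate Z.
Colleen's indifference between Y and X determines Rowan's mixing probability p:
  Colleen's payoff from Y: p·6 + (1−p)·2 = 4p + 2
  Colleen's payoff from X: p·4 + (1−p)·5 = -p + 5
  4p + 2 = -p + 5  ⇒  5p = 3  ⇒  p = 3/5.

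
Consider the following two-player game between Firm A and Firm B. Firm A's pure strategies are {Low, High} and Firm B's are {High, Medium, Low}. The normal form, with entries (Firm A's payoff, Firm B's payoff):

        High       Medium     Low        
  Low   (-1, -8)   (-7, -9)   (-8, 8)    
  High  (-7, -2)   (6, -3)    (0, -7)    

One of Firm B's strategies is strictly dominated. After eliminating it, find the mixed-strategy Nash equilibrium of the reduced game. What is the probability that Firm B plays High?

Firm B's strategy Medium is strictly dominated by High: -8 > -9 and -2 > -3. Eliminate Medium.
Firm A's indifference between Low and High determines Firm B's mixing probability q:
  Firm A's expected payoff from Low: q·(-1) + (1−q)·(-8) = 7q - 8
  Firm A's expected payoff from High: q·(-7) + (1−q)·0 = -7q
  7q - 8 = -7q  ⇒  14q = 8  ⇒  q = 4/7.

q = 4/7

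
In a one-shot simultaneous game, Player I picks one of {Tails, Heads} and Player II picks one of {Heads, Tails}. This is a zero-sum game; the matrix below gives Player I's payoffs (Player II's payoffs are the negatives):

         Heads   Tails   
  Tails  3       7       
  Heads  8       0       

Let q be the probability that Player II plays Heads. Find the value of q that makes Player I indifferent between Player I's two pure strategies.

Player II's mix must leave Player I indifferent between Tails and Heads.
  Player I's payoff to Tails: q·3 + (1−q)·7 = -4q + 7
  Player I's payoff to Heads: q·8 + (1−q)·0 = 8q
  -4q + 7 = 8q  ⇒  -12q = -7  ⇒  q = 7/12.

q = 7/12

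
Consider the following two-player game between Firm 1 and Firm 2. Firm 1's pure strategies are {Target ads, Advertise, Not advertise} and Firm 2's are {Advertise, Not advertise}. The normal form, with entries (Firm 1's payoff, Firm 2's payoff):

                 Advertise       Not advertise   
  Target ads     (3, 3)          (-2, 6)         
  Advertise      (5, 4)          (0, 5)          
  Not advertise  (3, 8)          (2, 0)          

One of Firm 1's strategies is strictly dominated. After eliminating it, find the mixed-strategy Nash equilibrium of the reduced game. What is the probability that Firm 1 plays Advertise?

p = 8/9

Firm 1's strategy Target ads is strictly dominated by Advertise: 5 > 3 and 0 > -2. Eliminate Target ads.
Firm 2's indifference between Advertise and Not advertise determines Firm 1's mixing probability p:
  Firm 2's expected payoff from Advertise: p·4 + (1−p)·8 = -4p + 8
  Firm 2's expected payoff from Not advertise: p·5 + (1−p)·0 = 5p
  -4p + 8 = 5p  ⇒  -9p = -8  ⇒  p = 8/9.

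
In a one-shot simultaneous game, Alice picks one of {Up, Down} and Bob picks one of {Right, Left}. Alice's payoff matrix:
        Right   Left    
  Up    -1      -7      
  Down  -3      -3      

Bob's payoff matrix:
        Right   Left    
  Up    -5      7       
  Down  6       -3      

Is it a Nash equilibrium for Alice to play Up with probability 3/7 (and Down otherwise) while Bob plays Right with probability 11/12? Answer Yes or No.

No

Given Bob's mix q = 11/12, Alice's payoff from Up is -3/2 but from Down is -3. Alice strictly prefers Up, so Alice would not mix.
So the proposed profile is not a Nash equilibrium.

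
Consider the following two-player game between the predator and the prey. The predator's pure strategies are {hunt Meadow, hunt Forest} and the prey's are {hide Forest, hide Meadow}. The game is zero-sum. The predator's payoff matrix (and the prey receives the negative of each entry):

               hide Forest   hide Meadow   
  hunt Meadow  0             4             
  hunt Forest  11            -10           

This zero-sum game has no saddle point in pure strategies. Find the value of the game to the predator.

v = 44/25

In a mixed equilibrium the predator is indifferent between hunt Meadow and hunt Forest; this condition fixes q.
  the predator's expected payoff from hunt Meadow: q·0 + (1−q)·4 = -4q + 4
  the predator's expected payoff from hunt Forest: q·11 + (1−q)·(-10) = 21q - 10
  -4q + 4 = 21q - 10  ⇒  -25q = -14  ⇒  q = 14/25.
The value is the predator's expected payoff against this mix (using hunt Meadow): (14/25)·0 + (11/25)·4 = 44/25.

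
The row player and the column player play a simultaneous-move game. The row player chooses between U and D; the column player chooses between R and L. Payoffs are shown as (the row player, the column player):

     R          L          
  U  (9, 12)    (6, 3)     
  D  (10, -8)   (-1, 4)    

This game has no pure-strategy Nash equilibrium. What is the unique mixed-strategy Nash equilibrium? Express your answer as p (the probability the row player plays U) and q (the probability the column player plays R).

p = 4/7, q = 7/8

In a mixed equilibrium the column player is indifferent between R and L; this condition fixes p.
  the column player's expected payoff from R: p·12 + (1−p)·(-8) = 20p - 8
  the column player's expected payoff from L: p·3 + (1−p)·4 = -p + 4
  20p - 8 = -p + 4  ⇒  21p = 12  ⇒  p = 4/7.
Set the row player's expected payoff from U equal to that from D:
  the row player's payoff to U: q·9 + (1−q)·6 = 3q + 6
  the row player's payoff to D: q·10 + (1−q)·(-1) = 11q - 1
  3q + 6 = 11q - 1  ⇒  -8q = -7  ⇒  q = 7/8.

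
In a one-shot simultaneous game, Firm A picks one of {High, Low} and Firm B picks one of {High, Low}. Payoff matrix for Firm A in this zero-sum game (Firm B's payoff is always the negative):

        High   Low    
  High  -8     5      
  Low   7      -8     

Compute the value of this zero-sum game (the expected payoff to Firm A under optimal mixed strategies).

For Firm A to be willing to mix, Firm A must be indifferent between High and Low, which pins down Firm B's mix.
  Firm A's expected payoff from High: q·(-8) + (1−q)·5 = -13q + 5
  Firm A's expected payoff from Low: q·7 + (1−q)·(-8) = 15q - 8
  -13q + 5 = 15q - 8  ⇒  -28q = -13  ⇒  q = 13/28.
The value is Firm A's expected payoff against this mix (using High): (13/28)·(-8) + (15/28)·5 = -29/28.

v = -29/28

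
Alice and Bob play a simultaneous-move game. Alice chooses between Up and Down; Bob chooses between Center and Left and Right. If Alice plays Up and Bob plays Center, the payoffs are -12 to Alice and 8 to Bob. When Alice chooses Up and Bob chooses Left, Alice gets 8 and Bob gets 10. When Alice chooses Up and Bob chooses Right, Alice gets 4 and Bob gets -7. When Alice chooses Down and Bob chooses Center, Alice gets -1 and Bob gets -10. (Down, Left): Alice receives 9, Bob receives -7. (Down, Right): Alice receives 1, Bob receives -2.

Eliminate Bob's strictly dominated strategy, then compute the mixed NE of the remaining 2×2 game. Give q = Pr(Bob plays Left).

q = 3/4

Bob's strategy Center is strictly dominated by Left: 10 > 8 and -7 > -10. Eliminate Center.
Bob's mix must leave Alice indifferent between Up and Down.
  Alice's payoff to Up: q·8 + (1−q)·4 = 4q + 4
  Alice's payoff to Down: q·9 + (1−q)·1 = 8q + 1
  4q + 4 = 8q + 1  ⇒  -4q = -3  ⇒  q = 3/4.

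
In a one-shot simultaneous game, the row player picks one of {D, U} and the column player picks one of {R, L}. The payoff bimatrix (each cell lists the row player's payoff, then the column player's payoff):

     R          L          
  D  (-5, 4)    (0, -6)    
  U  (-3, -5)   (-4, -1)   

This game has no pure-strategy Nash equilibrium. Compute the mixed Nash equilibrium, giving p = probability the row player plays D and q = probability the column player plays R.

The row player's mix must leave the column player indifferent between R and L.
  the column player's expected payoff from R: p·4 + (1−p)·(-5) = 9p - 5
  the column player's expected payoff from L: p·(-6) + (1−p)·(-1) = -5p - 1
  9p - 5 = -5p - 1  ⇒  14p = 4  ⇒  p = 2/7.
For the row player to be willing to mix, the row player must be indifferent between D and U, which pins down the column player's mix.
  the row player's payoff from D: q·(-5) + (1−q)·0 = -5q
  the row player's payoff from U: q·(-3) + (1−q)·(-4) = q - 4
  -5q = q - 4  ⇒  -6q = -4  ⇒  q = 2/3.

p = 2/7, q = 2/3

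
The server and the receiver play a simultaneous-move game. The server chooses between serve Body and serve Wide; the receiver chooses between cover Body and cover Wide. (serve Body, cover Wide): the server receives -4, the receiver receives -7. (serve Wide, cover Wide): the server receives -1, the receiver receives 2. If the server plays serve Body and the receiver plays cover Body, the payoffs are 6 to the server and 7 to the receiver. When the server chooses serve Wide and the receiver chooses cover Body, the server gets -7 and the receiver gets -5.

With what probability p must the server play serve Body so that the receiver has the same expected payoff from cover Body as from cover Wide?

p = 1/3

In a mixed equilibrium the receiver is indifferent between cover Body and cover Wide; this condition fixes p.
  the receiver's payoff from cover Body: p·7 + (1−p)·(-5) = 12p - 5
  the receiver's payoff from cover Wide: p·(-7) + (1−p)·2 = -9p + 2
  12p - 5 = -9p + 2  ⇒  21p = 7  ⇒  p = 1/3.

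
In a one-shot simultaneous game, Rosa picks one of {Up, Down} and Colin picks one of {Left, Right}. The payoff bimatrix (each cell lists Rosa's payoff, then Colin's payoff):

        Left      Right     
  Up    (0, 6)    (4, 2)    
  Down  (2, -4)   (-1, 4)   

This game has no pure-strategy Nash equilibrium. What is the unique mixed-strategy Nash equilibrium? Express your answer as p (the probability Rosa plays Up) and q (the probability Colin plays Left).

p = 2/3, q = 5/7

Rosa's mix must leave Colin indifferent between Left and Right.
  Colin's expected payoff from Left: p·6 + (1−p)·(-4) = 10p - 4
  Colin's expected payoff from Right: p·2 + (1−p)·4 = -2p + 4
  10p - 4 = -2p + 4  ⇒  12p = 8  ⇒  p = 2/3.
Rosa's indifference between Up and Down determines Colin's mixing probability q:
  Rosa's payoff from Up: q·0 + (1−q)·4 = -4q + 4
  Rosa's payoff from Down: q·2 + (1−q)·(-1) = 3q - 1
  -4q + 4 = 3q - 1  ⇒  -7q = -5  ⇒  q = 5/7.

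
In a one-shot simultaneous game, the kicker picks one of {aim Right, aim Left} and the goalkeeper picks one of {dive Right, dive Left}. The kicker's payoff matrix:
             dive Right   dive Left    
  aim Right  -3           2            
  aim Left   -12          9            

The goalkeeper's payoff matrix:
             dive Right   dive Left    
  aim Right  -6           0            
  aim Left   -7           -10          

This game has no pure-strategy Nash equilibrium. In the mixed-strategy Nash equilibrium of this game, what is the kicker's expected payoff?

-3/16

In a mixed equilibrium the kicker is indifferent between aim Right and aim Left; this condition fixes q.
  the kicker's payoff from aim Right: q·(-3) + (1−q)·2 = -5q + 2
  the kicker's payoff from aim Left: q·(-12) + (1−q)·9 = -21q + 9
  -5q + 2 = -21q + 9  ⇒  16q = 7  ⇒  q = 7/16.
At equilibrium the kicker is indifferent across rows, so the kicker's payoff equals the payoff from aim Right: (7/16)·(-3) + (9/16)·2 = -3/16.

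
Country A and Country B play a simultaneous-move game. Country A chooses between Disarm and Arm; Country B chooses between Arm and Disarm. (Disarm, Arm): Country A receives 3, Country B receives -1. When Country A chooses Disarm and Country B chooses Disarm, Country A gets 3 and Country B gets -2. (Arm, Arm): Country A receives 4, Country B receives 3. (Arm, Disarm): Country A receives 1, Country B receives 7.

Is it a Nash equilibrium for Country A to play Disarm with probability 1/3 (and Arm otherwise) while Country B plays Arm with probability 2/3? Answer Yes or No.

No

Given Country A's mix p = 1/3, Country B's payoff from Arm is 5/3 but from Disarm is 4. Country B strictly prefers Disarm, so Country B would not mix.
So the proposed profile is not a Nash equilibrium.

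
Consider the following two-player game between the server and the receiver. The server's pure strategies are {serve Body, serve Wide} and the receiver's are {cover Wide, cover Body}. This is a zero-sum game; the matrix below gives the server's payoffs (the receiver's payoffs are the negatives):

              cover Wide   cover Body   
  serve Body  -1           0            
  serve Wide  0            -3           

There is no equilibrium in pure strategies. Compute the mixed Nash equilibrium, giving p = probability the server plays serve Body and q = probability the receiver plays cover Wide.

p = 3/4, q = 3/4

For the receiver to be willing to mix, the receiver must be indifferent between cover Wide and cover Body, which pins down the server's mix.
  the receiver's payoff from cover Wide: p·1 + (1−p)·0 = p
  the receiver's payoff from cover Body: p·0 + (1−p)·3 = -3p + 3
  p = -3p + 3  ⇒  4p = 3  ⇒  p = 3/4.
Set the server's expected payoff from serve Body equal to that from serve Wide:
  the server's payoff from serve Body: q·(-1) + (1−q)·0 = -q
  the server's payoff from serve Wide: q·0 + (1−q)·(-3) = 3q - 3
  -q = 3q - 3  ⇒  -4q = -3  ⇒  q = 3/4.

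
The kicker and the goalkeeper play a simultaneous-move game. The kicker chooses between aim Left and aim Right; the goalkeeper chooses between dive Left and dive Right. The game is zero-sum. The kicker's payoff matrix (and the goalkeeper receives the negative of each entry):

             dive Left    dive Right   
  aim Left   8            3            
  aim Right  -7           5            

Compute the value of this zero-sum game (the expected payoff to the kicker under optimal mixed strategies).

Set the kicker's expected payoff from aim Left equal to that from aim Right:
  the kicker's payoff to aim Left: q·8 + (1−q)·3 = 5q + 3
  the kicker's payoff to aim Right: q·(-7) + (1−q)·5 = -12q + 5
  5q + 3 = -12q + 5  ⇒  17q = 2  ⇒  q = 2/17.
The value is the kicker's expected payoff against this mix (using aim Left): (2/17)·8 + (15/17)·3 = 61/17.

v = 61/17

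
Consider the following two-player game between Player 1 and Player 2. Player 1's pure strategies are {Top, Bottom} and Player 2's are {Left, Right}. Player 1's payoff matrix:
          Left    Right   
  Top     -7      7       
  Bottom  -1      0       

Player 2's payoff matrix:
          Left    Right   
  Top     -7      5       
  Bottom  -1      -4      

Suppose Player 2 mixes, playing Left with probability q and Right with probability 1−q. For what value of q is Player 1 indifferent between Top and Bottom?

q = 7/13

For Player 1 to be willing to mix, Player 1 must be indifferent between Top and Bottom, which pins down Player 2's mix.
  Player 1's payoff from Top: q·(-7) + (1−q)·7 = -14q + 7
  Player 1's payoff from Bottom: q·(-1) + (1−q)·0 = -q
  -14q + 7 = -q  ⇒  -13q = -7  ⇒  q = 7/13.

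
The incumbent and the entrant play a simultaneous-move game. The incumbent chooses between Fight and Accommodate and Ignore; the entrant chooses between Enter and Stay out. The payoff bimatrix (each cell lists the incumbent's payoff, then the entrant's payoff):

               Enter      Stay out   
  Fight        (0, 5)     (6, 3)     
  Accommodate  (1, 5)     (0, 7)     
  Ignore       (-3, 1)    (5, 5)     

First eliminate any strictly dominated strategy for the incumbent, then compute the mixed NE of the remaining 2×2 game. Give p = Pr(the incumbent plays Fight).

p = 1/2

The incumbent's strategy Ignore is strictly dominated by Fight: 0 > -3 and 6 > 5. Eliminate Ignore.
For the entrant to be willing to mix, the entrant must be indifferent between Enter and Stay out, which pins down the incumbent's mix.
  the entrant's expected payoff from Enter: p·5 + (1−p)·5 = 5
  the entrant's expected payoff from Stay out: p·3 + (1−p)·7 = -4p + 7
  5 = -4p + 7  ⇒  4p = 2  ⇒  p = 1/2.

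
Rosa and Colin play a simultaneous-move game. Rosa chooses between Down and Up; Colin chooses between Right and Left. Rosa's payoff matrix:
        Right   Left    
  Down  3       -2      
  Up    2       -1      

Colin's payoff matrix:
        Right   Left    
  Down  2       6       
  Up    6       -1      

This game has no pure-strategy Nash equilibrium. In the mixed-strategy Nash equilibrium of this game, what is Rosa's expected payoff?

1/2

For Rosa to be willing to mix, Rosa must be indifferent between Down and Up, which pins down Colin's mix.
  Rosa's expected payoff from Down: q·3 + (1−q)·(-2) = 5q - 2
  Rosa's expected payoff from Up: q·2 + (1−q)·(-1) = 3q - 1
  5q - 2 = 3q - 1  ⇒  2q = 1  ⇒  q = 1/2.
At equilibrium Rosa is indifferent across rows, so Rosa's payoff equals the payoff from Down: (1/2)·3 + (1/2)·(-2) = 1/2.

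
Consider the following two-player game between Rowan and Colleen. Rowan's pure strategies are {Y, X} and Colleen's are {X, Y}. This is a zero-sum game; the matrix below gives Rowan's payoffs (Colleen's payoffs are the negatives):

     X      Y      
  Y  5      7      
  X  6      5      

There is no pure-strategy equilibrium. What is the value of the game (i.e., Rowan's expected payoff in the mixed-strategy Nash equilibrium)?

v = 17/3

For Rowan to be willing to mix, Rowan must be indifferent between Y and X, which pins down Colleen's mix.
  Rowan's expected payoff from Y: q·5 + (1−q)·7 = -2q + 7
  Rowan's expected payoff from X: q·6 + (1−q)·5 = q + 5
  -2q + 7 = q + 5  ⇒  -3q = -2  ⇒  q = 2/3.
The value is Rowan's expected payoff against this mix (using Y): (2/3)·5 + (1/3)·7 = 17/3.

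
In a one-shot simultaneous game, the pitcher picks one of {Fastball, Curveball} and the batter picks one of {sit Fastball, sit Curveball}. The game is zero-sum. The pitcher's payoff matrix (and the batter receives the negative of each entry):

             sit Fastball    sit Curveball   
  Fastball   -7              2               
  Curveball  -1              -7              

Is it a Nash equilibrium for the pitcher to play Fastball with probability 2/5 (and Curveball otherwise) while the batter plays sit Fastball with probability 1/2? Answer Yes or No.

Given the batter's mix q = 1/2, the pitcher's payoff from Fastball is -5/2 but from Curveball is -4. The pitcher strictly prefers Fastball, so the pitcher would not mix.
So the proposed profile is not a Nash equilibrium.

No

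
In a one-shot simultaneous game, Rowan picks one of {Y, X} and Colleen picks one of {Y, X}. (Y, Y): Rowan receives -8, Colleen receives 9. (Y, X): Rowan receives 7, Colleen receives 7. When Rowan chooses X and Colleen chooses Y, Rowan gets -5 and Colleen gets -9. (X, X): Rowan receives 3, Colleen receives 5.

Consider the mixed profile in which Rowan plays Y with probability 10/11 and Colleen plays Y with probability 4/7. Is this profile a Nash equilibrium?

No

Given Rowan's mix p = 10/11, Colleen's payoff from Y is 81/11 but from X is 75/11. Colleen strictly prefers Y, so Colleen would not mix.
So the proposed profile is not a Nash equilibrium.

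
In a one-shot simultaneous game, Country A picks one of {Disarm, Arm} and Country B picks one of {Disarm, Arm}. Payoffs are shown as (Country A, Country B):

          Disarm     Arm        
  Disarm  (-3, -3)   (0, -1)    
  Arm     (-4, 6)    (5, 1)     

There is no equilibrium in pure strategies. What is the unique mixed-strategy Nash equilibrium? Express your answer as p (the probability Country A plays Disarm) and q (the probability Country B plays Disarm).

p = 5/7, q = 5/6

For Country B to be willing to mix, Country B must be indifferent between Disarm and Arm, which pins down Country A's mix.
  Country B's payoff from Disarm: p·(-3) + (1−p)·6 = -9p + 6
  Country B's payoff from Arm: p·(-1) + (1−p)·1 = -2p + 1
  -9p + 6 = -2p + 1  ⇒  -7p = -5  ⇒  p = 5/7.
Country A's indifference between Disarm and Arm determines Country B's mixing probability q:
  Country A's payoff from Disarm: q·(-3) + (1−q)·0 = -3q
  Country A's payoff from Arm: q·(-4) + (1−q)·5 = -9q + 5
  -3q = -9q + 5  ⇒  6q = 5  ⇒  q = 5/6.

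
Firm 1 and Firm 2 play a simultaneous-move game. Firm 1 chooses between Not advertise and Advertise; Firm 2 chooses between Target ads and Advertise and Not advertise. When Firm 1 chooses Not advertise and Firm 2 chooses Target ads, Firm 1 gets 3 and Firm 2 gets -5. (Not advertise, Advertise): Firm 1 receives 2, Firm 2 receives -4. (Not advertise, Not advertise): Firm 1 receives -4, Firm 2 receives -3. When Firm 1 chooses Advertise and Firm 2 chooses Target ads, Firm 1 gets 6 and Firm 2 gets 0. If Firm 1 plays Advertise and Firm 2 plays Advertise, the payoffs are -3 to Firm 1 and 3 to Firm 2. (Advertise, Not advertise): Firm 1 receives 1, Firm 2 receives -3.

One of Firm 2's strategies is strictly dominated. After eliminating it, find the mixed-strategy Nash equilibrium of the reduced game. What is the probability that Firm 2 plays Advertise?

q = 1/2

Firm 2's strategy Target ads is strictly dominated by Advertise: -4 > -5 and 3 > 0. Eliminate Target ads.
Set Firm 1's expected payoff from Not advertise equal to that from Advertise:
  Firm 1's expected payoff from Not advertise: q·2 + (1−q)·(-4) = 6q - 4
  Firm 1's expected payoff from Advertise: q·(-3) + (1−q)·1 = -4q + 1
  6q - 4 = -4q + 1  ⇒  10q = 5  ⇒  q = 1/2.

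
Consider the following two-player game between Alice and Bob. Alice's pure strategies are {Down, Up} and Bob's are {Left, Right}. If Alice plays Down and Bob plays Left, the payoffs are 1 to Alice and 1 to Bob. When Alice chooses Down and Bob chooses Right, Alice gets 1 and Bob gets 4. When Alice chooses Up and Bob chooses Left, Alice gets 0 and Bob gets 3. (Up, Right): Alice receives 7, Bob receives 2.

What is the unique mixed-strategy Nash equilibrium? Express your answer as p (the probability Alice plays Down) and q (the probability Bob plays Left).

p = 1/4, q = 6/7

For Bob to be willing to mix, Bob must be indifferent between Left and Right, which pins down Alice's mix.
  Bob's payoff from Left: p·1 + (1−p)·3 = -2p + 3
  Bob's payoff from Right: p·4 + (1−p)·2 = 2p + 2
  -2p + 3 = 2p + 2  ⇒  -4p = -1  ⇒  p = 1/4.
Alice's indifference between Down and Up determines Bob's mixing probability q:
  Alice's expected payoff from Down: q·1 + (1−q)·1 = 1
  Alice's expected payoff from Up: q·0 + (1−q)·7 = -7q + 7
  1 = -7q + 7  ⇒  7q = 6  ⇒  q = 6/7.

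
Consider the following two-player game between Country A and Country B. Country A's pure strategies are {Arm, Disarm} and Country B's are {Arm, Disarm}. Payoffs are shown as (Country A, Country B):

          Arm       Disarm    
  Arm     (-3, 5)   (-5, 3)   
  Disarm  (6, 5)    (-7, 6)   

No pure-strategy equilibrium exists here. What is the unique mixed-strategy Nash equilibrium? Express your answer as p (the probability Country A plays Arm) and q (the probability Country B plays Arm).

p = 1/3, q = 2/11

Country A's mix must leave Country B indifferent between Arm and Disarm.
  Country B's payoff from Arm: p·5 + (1−p)·5 = 5
  Country B's payoff from Disarm: p·3 + (1−p)·6 = -3p + 6
  5 = -3p + 6  ⇒  3p = 1  ⇒  p = 1/3.
For Country A to be willing to mix, Country A must be indifferent between Arm and Disarm, which pins down Country B's mix.
  Country A's payoff to Arm: q·(-3) + (1−q)·(-5) = 2q - 5
  Country A's payoff to Disarm: q·6 + (1−q)·(-7) = 13q - 7
  2q - 5 = 13q - 7  ⇒  -11q = -2  ⇒  q = 2/11.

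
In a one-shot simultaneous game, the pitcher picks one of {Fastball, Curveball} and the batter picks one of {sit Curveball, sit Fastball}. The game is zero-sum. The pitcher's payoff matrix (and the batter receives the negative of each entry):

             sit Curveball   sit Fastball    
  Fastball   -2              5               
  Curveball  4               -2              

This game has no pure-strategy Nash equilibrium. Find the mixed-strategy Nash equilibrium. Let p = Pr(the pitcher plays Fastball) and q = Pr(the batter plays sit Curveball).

In a mixed equilibrium the batter is indifferent between sit Curveball and sit Fastball; this condition fixes p.
  the batter's payoff to sit Curveball: p·2 + (1−p)·(-4) = 6p - 4
  the batter's payoff to sit Fastball: p·(-5) + (1−p)·2 = -7p + 2
  6p - 4 = -7p + 2  ⇒  13p = 6  ⇒  p = 6/13.
For the pitcher to be willing to mix, the pitcher must be indifferent between Fastball and Curveball, which pins down the batter's mix.
  the pitcher's expected payoff from Fastball: q·(-2) + (1−q)·5 = -7q + 5
  the pitcher's expected payoff from Curveball: q·4 + (1−q)·(-2) = 6q - 2
  -7q + 5 = 6q - 2  ⇒  -13q = -7  ⇒  q = 7/13.

p = 6/13, q = 7/13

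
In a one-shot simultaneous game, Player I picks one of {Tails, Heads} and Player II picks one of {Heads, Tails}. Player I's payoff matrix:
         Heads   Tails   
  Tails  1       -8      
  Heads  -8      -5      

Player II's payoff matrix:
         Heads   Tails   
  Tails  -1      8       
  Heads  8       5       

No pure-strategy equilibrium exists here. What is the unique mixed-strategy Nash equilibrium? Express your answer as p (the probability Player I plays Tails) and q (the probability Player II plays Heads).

For Player II to be willing to mix, Player II must be indifferent between Heads and Tails, which pins down Player I's mix.
  Player II's payoff to Heads: p·(-1) + (1−p)·8 = -9p + 8
  Player II's payoff to Tails: p·8 + (1−p)·5 = 3p + 5
  -9p + 8 = 3p + 5  ⇒  -12p = -3  ⇒  p = 1/4.
For Player I to be willing to mix, Player I must be indifferent between Tails and Heads, which pins down Player II's mix.
  Player I's expected payoff from Tails: q·1 + (1−q)·(-8) = 9q - 8
  Player I's expected payoff from Heads: q·(-8) + (1−q)·(-5) = -3q - 5
  9q - 8 = -3q - 5  ⇒  12q = 3  ⇒  q = 1/4.

p = 1/4, q = 1/4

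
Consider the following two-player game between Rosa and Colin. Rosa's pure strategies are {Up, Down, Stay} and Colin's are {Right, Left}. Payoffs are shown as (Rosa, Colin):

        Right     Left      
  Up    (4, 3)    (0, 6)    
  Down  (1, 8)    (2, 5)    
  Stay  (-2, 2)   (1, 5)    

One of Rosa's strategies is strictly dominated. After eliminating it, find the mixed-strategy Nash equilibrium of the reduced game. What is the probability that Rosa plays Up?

Rosa's strategy Stay is strictly dominated by Down: 1 > -2 and 2 > 1. Eliminate Stay.
Set Colin's expected payoff from Right equal to that from Left:
  Colin's expected payoff from Right: p·3 + (1−p)·8 = -5p + 8
  Colin's expected payoff from Left: p·6 + (1−p)·5 = p + 5
  -5p + 8 = p + 5  ⇒  -6p = -3  ⇒  p = 1/2.

p = 1/2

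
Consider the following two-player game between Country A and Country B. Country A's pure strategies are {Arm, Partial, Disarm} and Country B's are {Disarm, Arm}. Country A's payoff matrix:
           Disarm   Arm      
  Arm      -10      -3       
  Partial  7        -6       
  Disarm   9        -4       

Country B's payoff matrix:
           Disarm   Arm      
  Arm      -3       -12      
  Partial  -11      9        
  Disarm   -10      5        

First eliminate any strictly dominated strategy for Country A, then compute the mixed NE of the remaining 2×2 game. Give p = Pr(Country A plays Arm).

Country A's strategy Partial is strictly dominated by Disarm: 9 > 7 and -4 > -6. Eliminate Partial.
In a mixed equilibrium Country B is indifferent between Disarm and Arm; this condition fixes p.
  Country B's payoff to Disarm: p·(-3) + (1−p)·(-10) = 7p - 10
  Country B's payoff to Arm: p·(-12) + (1−p)·5 = -17p + 5
  7p - 10 = -17p + 5  ⇒  24p = 15  ⇒  p = 5/8.

p = 5/8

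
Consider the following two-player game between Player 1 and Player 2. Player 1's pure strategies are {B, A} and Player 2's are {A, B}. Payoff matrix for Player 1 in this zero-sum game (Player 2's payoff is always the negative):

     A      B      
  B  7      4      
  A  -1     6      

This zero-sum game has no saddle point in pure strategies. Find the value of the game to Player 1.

v = 23/5

For Player 1 to be willing to mix, Player 1 must be indifferent between B and A, which pins down Player 2's mix.
  Player 1's expected payoff from B: q·7 + (1−q)·4 = 3q + 4
  Player 1's expected payoff from A: q·(-1) + (1−q)·6 = -7q + 6
  3q + 4 = -7q + 6  ⇒  10q = 2  ⇒  q = 1/5.
The value is Player 1's expected payoff against this mix (using B): (1/5)·7 + (4/5)·4 = 23/5.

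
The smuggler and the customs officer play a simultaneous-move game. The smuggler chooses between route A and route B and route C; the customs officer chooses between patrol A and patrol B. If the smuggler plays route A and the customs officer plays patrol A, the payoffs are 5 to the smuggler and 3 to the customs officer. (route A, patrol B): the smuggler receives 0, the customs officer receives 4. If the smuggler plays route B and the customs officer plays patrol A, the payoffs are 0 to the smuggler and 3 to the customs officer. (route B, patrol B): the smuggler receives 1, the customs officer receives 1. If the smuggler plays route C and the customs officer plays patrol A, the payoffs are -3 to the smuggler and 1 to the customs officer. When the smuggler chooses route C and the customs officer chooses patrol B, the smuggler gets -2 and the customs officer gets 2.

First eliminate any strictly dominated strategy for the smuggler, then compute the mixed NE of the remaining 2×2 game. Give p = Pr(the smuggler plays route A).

The smuggler's strategy route C is strictly dominated by route B: 0 > -3 and 1 > -2. Eliminate route C.
Set the customs officer's expected payoff from patrol A equal to that from patrol B:
  the customs officer's payoff from patrol A: p·3 + (1−p)·3 = 3
  the customs officer's payoff from patrol B: p·4 + (1−p)·1 = 3p + 1
  3 = 3p + 1  ⇒  -3p = -2  ⇒  p = 2/3.

p = 2/3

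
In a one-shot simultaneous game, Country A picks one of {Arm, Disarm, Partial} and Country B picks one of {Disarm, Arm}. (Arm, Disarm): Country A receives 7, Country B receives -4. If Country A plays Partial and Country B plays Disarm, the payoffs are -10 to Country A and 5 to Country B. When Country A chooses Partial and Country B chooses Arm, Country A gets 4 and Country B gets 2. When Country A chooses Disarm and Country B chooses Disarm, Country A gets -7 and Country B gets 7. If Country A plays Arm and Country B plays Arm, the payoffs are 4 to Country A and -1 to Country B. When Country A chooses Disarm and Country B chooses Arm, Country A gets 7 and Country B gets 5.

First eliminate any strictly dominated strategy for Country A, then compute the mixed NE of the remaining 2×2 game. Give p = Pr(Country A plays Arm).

Country A's strategy Partial is strictly dominated by Disarm: -7 > -10 and 7 > 4. Eliminate Partial.
For Country B to be willing to mix, Country B must be indifferent between Disarm and Arm, which pins down Country A's mix.
  Country B's expected payoff from Disarm: p·(-4) + (1−p)·7 = -11p + 7
  Country B's expected payoff from Arm: p·(-1) + (1−p)·5 = -6p + 5
  -11p + 7 = -6p + 5  ⇒  -5p = -2  ⇒  p = 2/5.

p = 2/5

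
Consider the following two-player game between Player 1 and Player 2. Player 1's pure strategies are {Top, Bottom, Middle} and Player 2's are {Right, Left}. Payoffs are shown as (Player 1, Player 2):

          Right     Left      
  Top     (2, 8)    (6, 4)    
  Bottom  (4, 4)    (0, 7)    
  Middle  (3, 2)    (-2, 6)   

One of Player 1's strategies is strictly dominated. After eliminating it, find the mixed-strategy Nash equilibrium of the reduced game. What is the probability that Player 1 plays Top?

p = 3/7

Player 1's strategy Middle is strictly dominated by Bottom: 4 > 3 and 0 > -2. Eliminate Middle.
Set Player 2's expected payoff from Right equal to that from Left:
  Player 2's expected payoff from Right: p·8 + (1−p)·4 = 4p + 4
  Player 2's expected payoff from Left: p·4 + (1−p)·7 = -3p + 7
  4p + 4 = -3p + 7  ⇒  7p = 3  ⇒  p = 3/7.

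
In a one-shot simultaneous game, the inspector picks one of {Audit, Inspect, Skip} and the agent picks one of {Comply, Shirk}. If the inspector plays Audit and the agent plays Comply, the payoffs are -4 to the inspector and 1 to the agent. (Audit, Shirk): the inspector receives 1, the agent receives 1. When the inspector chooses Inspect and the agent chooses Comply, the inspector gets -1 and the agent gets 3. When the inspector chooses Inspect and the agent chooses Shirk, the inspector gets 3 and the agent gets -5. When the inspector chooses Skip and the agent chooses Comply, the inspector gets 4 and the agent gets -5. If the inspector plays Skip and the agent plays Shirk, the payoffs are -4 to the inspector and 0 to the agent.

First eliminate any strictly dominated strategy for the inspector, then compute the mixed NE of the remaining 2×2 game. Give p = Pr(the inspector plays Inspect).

p = 5/13

The inspector's strategy Audit is strictly dominated by Inspect: -1 > -4 and 3 > 1. Eliminate Audit.
The inspector's mix must leave the agent indifferent between Comply and Shirk.
  the agent's payoff to Comply: p·3 + (1−p)·(-5) = 8p - 5
  the agent's payoff to Shirk: p·(-5) + (1−p)·0 = -5p
  8p - 5 = -5p  ⇒  13p = 5  ⇒  p = 5/13.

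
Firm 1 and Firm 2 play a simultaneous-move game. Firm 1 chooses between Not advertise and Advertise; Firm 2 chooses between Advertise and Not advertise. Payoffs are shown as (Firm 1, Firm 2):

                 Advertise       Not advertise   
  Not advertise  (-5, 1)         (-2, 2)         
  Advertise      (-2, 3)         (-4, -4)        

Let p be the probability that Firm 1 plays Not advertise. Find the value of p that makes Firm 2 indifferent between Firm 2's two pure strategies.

p = 7/8

In a mixed equilibrium Firm 2 is indifferent between Advertise and Not advertise; this condition fixes p.
  Firm 2's expected payoff from Advertise: p·1 + (1−p)·3 = -2p + 3
  Firm 2's expected payoff from Not advertise: p·2 + (1−p)·(-4) = 6p - 4
  -2p + 3 = 6p - 4  ⇒  -8p = -7  ⇒  p = 7/8.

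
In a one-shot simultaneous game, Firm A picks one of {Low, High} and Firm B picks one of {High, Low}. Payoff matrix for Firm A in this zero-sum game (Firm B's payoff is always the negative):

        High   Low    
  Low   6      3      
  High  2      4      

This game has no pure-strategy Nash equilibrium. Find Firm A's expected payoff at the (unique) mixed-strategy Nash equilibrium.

Firm B's mix must leave Firm A indifferent between Low and High.
  Firm A's payoff from Low: q·6 + (1−q)·3 = 3q + 3
  Firm A's payoff from High: q·2 + (1−q)·4 = -2q + 4
  3q + 3 = -2q + 4  ⇒  5q = 1  ⇒  q = 1/5.
At equilibrium Firm A is indifferent across rows, so Firm A's payoff equals the payoff from Low: (1/5)·6 + (4/5)·3 = 18/5.

18/5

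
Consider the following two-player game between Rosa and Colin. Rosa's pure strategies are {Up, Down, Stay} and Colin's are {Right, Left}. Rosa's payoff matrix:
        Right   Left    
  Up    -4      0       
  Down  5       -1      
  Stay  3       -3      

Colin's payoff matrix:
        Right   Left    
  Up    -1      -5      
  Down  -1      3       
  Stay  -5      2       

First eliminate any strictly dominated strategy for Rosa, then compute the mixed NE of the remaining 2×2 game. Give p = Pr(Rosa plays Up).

p = 1/2

Rosa's strategy Stay is strictly dominated by Down: 5 > 3 and -1 > -3. Eliminate Stay.
In a mixed equilibrium Colin is indifferent between Right and Left; this condition fixes p.
  Colin's payoff from Right: p·(-1) + (1−p)·(-1) = -1
  Colin's payoff from Left: p·(-5) + (1−p)·3 = -8p + 3
  -1 = -8p + 3  ⇒  8p = 4  ⇒  p = 1/2.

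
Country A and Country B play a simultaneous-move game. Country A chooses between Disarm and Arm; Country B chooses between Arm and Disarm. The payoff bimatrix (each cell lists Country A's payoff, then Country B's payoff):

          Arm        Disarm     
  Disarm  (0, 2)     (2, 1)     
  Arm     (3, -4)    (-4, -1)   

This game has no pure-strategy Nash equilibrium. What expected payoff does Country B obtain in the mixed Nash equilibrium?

In a mixed equilibrium Country B is indifferent between Arm and Disarm; this condition fixes p.
  Country B's expected payoff from Arm: p·2 + (1−p)·(-4) = 6p - 4
  Country B's expected payoff from Disarm: p·1 + (1−p)·(-1) = 2p - 1
  6p - 4 = 2p - 1  ⇒  4p = 3  ⇒  p = 3/4.
At equilibrium Country B is indifferent across columns, so Country B's payoff equals the payoff from Arm: (3/4)·2 + (1/4)·(-4) = 1/2.

1/2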